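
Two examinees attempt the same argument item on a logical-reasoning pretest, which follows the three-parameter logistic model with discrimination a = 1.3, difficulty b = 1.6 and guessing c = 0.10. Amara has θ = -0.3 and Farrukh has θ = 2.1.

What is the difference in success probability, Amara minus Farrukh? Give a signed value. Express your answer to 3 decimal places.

-0.521

P(θ) = c + (1 − c) · 1 / (1 + exp(−a(θ − b)))
P(Amara) = 0.1702  [exponent -2.4700]
P(Farrukh) = 0.6913  [exponent 0.6500]
Difference = 0.1702 − 0.6913 = -0.5211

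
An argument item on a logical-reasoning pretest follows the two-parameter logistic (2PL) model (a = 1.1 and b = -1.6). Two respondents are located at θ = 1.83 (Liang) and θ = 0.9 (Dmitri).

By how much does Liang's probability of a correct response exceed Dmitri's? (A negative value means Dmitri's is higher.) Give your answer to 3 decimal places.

P(θ) = 1 / (1 + exp(−a(θ − b)))
P(Liang) = 0.9775  [exponent 3.7730]
P(Dmitri) = 0.9399  [exponent 2.7500]
Difference = 0.9775 − 0.9399 = 0.0376

0.038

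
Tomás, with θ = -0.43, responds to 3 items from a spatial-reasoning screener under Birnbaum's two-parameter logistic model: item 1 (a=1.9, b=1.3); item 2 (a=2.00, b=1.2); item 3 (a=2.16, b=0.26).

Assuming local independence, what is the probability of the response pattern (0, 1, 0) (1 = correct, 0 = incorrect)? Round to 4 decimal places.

P(θ) = 1 / (1 + exp(−a(θ − b)))
P_1 = 1/(1+e^{3.2870}) = 0.0360
P_2 = 1/(1+e^{3.2600}) = 0.0370
P_3 = 1/(1+e^{1.4904}) = 0.1839
L = (1−P_1) × P_2 × (1−P_3) = 0.9640 × 0.0370 × 0.8161 = 0.02909

0.0291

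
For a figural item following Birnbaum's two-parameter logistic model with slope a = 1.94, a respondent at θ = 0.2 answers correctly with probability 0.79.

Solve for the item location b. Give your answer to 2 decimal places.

-0.48

P(θ) = 1 / (1 + exp(−a(θ − b)))
logit(0.79) = ln(0.79/0.21) = 1.3249
b = θ − logit/(a) = 0.2 − 1.3249/1.9400 = -0.4830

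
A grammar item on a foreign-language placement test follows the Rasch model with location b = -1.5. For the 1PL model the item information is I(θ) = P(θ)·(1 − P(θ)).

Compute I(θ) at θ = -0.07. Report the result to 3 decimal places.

0.156

P = 1/(1+e^{-1.4300}) = 0.8069
P(1−P) = 0.8069 × 0.1931 = 0.1558
I = P(1−P) = 0.15581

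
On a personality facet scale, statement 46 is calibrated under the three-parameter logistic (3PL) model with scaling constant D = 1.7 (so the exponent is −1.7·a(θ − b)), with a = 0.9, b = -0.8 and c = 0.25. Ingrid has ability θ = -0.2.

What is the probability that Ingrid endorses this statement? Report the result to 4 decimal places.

P(θ) = c + (1 − c) · 1 / (1 + exp(−D·a(θ − b)))
Exponent: 1.7 × 0.9 × (-0.2 − (-0.8)) = 0.9180
1/(1 + e^{-0.9180}) = 0.7146
P = 0.25 + 0.75 × 0.7146 = 0.7860

0.7860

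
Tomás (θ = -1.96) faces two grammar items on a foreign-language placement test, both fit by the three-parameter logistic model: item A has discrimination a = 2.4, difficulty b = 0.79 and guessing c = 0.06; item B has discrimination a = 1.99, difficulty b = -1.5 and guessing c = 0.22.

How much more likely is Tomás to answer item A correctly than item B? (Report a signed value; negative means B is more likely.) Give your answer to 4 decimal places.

P(θ) = c + (1 − c) · 1 / (1 + exp(−a(θ − b)))
P_A = 0.0613
P_B = 0.4430
P_A − P_B = -0.3817

-0.3817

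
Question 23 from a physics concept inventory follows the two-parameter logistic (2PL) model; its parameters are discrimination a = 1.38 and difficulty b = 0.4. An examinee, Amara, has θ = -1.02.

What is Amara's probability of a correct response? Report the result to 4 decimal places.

P(θ) = 1 / (1 + exp(−a(θ − b)))
Exponent: 1.38 × (-1.02 − 0.4) = -1.9596
1/(1 + e^{1.9596}) = 0.1235

0.1235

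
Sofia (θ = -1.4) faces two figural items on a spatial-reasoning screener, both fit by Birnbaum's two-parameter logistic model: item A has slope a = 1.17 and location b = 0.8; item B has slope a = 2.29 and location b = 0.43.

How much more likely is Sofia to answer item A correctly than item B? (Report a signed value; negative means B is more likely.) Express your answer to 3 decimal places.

0.056

P(θ) = 1 / (1 + exp(−a(θ − b)))
P_A = 0.0708
P_B = 0.0149
P_A − P_B = 0.0559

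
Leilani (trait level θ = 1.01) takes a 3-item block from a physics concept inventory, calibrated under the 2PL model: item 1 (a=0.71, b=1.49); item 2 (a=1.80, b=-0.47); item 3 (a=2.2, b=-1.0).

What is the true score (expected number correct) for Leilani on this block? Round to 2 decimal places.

P(θ) = 1 / (1 + exp(−a(θ − b)))
P_1 = 1/(1+e^{0.3408}) = 0.4156
P_2 = 1/(1+e^{-2.6640}) = 0.9349
P_3 = 1/(1+e^{-4.4220}) = 0.9881
E[score] = 0.4156 + 0.9349 + 0.9881 = 2.3386

2.34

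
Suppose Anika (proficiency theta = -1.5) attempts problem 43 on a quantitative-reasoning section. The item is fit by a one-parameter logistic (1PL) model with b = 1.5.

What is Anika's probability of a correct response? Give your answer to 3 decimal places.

P(theta) = 1 / (1 + exp(−(theta − b)))
Exponent: (-1.5 − 1.5) = -3.0000
1/(1 + e^{3.0000}) = 0.0474
P = 0.0474

0.047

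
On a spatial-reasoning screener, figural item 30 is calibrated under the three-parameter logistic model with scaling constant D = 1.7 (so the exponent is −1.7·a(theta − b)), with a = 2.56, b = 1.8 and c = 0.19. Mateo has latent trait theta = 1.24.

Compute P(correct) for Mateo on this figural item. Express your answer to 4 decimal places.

P(theta) = c + (1 − c) · 1 / (1 + exp(−D·a(theta − b)))
Exponent: 1.7 × 2.56 × (1.24 − 1.8) = -2.4371
1/(1 + e^{2.4371}) = 0.0804
P = 0.19 + 0.81 × 0.0804 = 0.2551

0.2551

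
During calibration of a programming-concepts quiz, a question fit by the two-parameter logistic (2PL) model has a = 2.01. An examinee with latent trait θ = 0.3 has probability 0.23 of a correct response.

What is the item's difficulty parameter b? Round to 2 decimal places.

P(θ) = 1 / (1 + exp(−a(θ − b)))
logit(0.23) = ln(0.23/0.77) = -1.2083
b = θ − logit/(a) = 0.3 − (-1.2083)/2.0100 = 0.9011

0.90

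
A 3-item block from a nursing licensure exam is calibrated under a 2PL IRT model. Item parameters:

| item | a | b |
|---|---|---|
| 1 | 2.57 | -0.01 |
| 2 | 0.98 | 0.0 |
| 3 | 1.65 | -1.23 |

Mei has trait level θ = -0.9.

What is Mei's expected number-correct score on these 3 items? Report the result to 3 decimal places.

P(θ) = 1 / (1 + exp(−a(θ − b)))
P_1 = 1/(1+e^{2.2873}) = 0.0922
P_2 = 1/(1+e^{0.8820}) = 0.2928
P_3 = 1/(1+e^{-0.5445}) = 0.6329
E[score] = 0.0922 + 0.2928 + 0.6329 = 1.0178

1.018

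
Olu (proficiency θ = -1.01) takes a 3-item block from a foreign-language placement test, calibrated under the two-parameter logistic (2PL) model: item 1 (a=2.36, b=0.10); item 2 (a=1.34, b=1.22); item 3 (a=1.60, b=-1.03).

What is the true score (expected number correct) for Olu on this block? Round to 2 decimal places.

P(θ) = 1 / (1 + exp(−a(θ − b)))
P_1 = 1/(1+e^{2.6196}) = 0.0679
P_2 = 1/(1+e^{2.9882}) = 0.0480
P_3 = 1/(1+e^{-0.0320}) = 0.5080
E[score] = 0.0679 + 0.0480 + 0.5080 = 0.6238

0.62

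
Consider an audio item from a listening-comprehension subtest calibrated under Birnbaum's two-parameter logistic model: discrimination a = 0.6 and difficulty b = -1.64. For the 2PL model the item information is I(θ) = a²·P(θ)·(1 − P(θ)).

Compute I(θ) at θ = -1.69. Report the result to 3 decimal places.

0.090

P = 1/(1+e^{0.0300}) = 0.4925
P(1−P) = 0.4925 × 0.5075 = 0.2499
I = a² × P(1−P) = 0.6² × 0.2499 = 0.08998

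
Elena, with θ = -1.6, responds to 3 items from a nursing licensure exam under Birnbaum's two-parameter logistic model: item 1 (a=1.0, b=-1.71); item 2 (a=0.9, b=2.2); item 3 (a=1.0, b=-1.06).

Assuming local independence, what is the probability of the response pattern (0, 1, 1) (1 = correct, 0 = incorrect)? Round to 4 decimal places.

P(θ) = 1 / (1 + exp(−a(θ − b)))
P_1 = 1/(1+e^{-0.1100}) = 0.5275
P_2 = 1/(1+e^{3.4200}) = 0.0317
P_3 = 1/(1+e^{0.5400}) = 0.3682
L = (1−P_1) × P_2 × P_3 = 0.4725 × 0.0317 × 0.3682 = 0.00551

0.0055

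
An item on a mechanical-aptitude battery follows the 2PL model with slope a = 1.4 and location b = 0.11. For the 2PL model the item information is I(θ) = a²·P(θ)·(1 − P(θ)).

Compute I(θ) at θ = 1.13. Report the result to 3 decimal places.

0.306

P = 1/(1+e^{-1.4280}) = 0.8066
P(1−P) = 0.8066 × 0.1934 = 0.1560
I = a² × P(1−P) = 1.4² × 0.1560 = 0.30577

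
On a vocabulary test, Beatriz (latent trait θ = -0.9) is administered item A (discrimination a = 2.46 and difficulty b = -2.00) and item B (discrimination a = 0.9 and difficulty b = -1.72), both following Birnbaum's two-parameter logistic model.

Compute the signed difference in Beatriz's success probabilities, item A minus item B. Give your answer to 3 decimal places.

P(θ) = 1 / (1 + exp(−a(θ − b)))
P_A = 0.9374
P_B = 0.6766
P_A − P_B = 0.2608

0.261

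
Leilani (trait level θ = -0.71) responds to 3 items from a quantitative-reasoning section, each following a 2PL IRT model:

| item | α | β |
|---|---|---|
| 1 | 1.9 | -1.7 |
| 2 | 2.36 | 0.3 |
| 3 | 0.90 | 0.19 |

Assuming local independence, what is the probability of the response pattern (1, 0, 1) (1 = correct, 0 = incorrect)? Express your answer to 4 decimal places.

P(θ) = 1 / (1 + exp(−α(θ − β)))
P_1 = 1/(1+e^{-1.8810}) = 0.8677
P_2 = 1/(1+e^{2.3836}) = 0.0844
P_3 = 1/(1+e^{0.8100}) = 0.3079
L = P_1 × (1−P_2) × P_3 = 0.8677 × 0.9156 × 0.3079 = 0.24461

0.2446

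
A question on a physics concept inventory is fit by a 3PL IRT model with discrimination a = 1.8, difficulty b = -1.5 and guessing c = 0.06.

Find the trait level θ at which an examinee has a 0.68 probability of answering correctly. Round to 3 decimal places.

P(θ) = c + (1 − c) · 1 / (1 + exp(−a(θ − b)))
Remove guessing floor: (0.68 − 0.06)/(1 − 0.06) = 0.6596
logit = ln(0.6596/0.3404) = 0.6614
θ = b + logit/(a) = -1.5 + 0.6614/1.8000 = -1.1326

-1.133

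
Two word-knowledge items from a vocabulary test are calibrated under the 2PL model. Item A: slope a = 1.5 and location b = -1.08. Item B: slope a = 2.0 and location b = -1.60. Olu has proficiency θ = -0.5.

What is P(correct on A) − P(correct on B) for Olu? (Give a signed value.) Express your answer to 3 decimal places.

-0.196

P(θ) = 1 / (1 + exp(−a(θ − b)))
P_A = 0.7047
P_B = 0.9002
P_A − P_B = -0.1955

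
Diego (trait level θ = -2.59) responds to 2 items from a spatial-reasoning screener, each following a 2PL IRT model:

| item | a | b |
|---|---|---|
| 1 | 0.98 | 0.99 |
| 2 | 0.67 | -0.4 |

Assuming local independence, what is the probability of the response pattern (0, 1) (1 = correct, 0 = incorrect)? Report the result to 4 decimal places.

0.1819

P(θ) = 1 / (1 + exp(−a(θ − b)))
P_1 = 1/(1+e^{3.5084}) = 0.0291
P_2 = 1/(1+e^{1.4673}) = 0.1874
L = (1−P_1) × P_2 = 0.9709 × 0.1874 = 0.18191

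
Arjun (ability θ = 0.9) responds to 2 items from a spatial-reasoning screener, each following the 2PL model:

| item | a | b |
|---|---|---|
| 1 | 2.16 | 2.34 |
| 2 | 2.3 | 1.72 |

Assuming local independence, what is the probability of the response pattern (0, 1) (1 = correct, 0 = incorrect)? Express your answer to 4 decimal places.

0.1261

P(θ) = 1 / (1 + exp(−a(θ − b)))
P_1 = 1/(1+e^{3.1104}) = 0.0427
P_2 = 1/(1+e^{1.8860}) = 0.1317
L = (1−P_1) × P_2 = 0.9573 × 0.1317 = 0.12608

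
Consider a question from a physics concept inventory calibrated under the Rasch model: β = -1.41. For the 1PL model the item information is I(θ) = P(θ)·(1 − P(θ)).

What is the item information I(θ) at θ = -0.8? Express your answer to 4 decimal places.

P = 1/(1+e^{-0.6100}) = 0.6479
P(1−P) = 0.6479 × 0.3521 = 0.2281
I = P(1−P) = 0.22811

0.2281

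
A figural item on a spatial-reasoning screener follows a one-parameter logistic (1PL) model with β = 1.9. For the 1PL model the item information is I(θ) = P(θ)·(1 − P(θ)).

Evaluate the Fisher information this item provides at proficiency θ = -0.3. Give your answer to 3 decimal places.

0.090

P = 1/(1+e^{2.2000}) = 0.0998
P(1−P) = 0.0998 × 0.9002 = 0.0898
I = P(1−P) = 0.08980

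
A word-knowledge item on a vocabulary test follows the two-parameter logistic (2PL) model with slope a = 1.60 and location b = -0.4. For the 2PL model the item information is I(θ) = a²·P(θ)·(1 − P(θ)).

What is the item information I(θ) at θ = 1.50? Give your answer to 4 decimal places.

0.1115

P = 1/(1+e^{-3.0400}) = 0.9543
P(1−P) = 0.9543 × 0.0457 = 0.0436
I = a² × P(1−P) = 1.60² × 0.0436 = 0.11153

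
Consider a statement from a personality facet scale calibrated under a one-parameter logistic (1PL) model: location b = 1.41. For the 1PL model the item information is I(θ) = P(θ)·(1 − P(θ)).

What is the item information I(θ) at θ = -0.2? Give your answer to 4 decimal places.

0.1388

P = 1/(1+e^{1.6100}) = 0.1666
P(1−P) = 0.1666 × 0.8334 = 0.1388
I = P(1−P) = 0.13884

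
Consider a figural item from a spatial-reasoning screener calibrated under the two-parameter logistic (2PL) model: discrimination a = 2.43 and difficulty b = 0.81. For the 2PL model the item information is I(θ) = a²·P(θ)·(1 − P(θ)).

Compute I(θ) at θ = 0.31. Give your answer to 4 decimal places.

P = 1/(1+e^{1.2150}) = 0.2288
P(1−P) = 0.2288 × 0.7712 = 0.1765
I = a² × P(1−P) = 2.43² × 0.1765 = 1.04198

1.0420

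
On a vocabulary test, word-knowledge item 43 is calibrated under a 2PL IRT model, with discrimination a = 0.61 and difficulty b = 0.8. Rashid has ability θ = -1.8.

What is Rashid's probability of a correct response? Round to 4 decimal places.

0.1699

P(θ) = 1 / (1 + exp(−a(θ − b)))
Exponent: 0.61 × (-1.8 − 0.8) = -1.5860
1/(1 + e^{1.5860}) = 0.1699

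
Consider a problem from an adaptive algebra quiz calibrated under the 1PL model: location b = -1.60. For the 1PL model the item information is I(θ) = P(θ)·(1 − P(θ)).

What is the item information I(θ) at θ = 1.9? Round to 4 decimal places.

0.0285

P = 1/(1+e^{-3.5000}) = 0.9707
P(1−P) = 0.9707 × 0.0293 = 0.0285
I = P(1−P) = 0.02845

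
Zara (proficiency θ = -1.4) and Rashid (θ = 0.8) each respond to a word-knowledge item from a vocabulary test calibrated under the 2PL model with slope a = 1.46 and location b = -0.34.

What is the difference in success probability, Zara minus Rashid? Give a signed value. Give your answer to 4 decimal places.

P(θ) = 1 / (1 + exp(−a(θ − b)))
P(Zara) = 0.1754  [exponent -1.5476]
P(Rashid) = 0.8408  [exponent 1.6644]
Difference = 0.1754 − 0.8408 = -0.6654

-0.6654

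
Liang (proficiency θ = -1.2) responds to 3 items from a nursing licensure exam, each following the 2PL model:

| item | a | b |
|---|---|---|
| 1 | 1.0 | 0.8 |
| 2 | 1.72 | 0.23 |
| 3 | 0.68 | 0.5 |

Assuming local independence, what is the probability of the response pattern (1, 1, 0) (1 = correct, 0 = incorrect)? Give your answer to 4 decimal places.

P(θ) = 1 / (1 + exp(−a(θ − b)))
P_1 = 1/(1+e^{2.0000}) = 0.1192
P_2 = 1/(1+e^{2.4596}) = 0.0787
P_3 = 1/(1+e^{1.1560}) = 0.2394
L = P_1 × P_2 × (1−P_3) = 0.1192 × 0.0787 × 0.7606 = 0.00714

0.0071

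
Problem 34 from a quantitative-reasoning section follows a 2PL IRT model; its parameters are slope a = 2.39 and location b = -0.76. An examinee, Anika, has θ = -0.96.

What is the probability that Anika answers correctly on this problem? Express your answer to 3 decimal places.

0.383

P(θ) = 1 / (1 + exp(−a(θ − b)))
Exponent: 2.39 × (-0.96 − (-0.76)) = -0.4780
1/(1 + e^{0.4780}) = 0.3827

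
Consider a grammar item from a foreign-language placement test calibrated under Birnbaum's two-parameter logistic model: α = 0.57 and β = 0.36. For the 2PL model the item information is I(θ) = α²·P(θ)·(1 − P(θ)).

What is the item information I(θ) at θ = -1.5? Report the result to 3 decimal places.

0.062

P = 1/(1+e^{1.0602}) = 0.2573
P(1−P) = 0.2573 × 0.7427 = 0.1911
I = α² × P(1−P) = 0.57² × 0.1911 = 0.06208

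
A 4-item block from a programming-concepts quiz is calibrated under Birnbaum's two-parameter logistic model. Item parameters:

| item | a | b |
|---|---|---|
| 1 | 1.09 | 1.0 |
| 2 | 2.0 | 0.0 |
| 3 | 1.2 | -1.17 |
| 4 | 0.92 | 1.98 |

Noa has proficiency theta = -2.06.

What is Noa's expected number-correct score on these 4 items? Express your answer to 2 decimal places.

P(theta) = 1 / (1 + exp(−a(theta − b)))
P_1 = 1/(1+e^{3.3354}) = 0.0344
P_2 = 1/(1+e^{4.1200}) = 0.0160
P_3 = 1/(1+e^{1.0680}) = 0.2558
P_4 = 1/(1+e^{3.7168}) = 0.0237
E[score] = 0.0344 + 0.0160 + 0.2558 + 0.0237 = 0.3299

0.33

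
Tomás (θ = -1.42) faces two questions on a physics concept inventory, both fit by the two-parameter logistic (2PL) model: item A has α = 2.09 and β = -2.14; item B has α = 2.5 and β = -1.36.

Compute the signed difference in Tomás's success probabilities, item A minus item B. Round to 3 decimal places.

P(θ) = 1 / (1 + exp(−α(θ − β)))
P_A = 0.8183
P_B = 0.4626
P_A − P_B = 0.3557

0.356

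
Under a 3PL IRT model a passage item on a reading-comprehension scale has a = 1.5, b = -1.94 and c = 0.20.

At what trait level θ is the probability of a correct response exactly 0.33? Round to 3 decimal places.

-3.033

P(θ) = c + (1 − c) · 1 / (1 + exp(−a(θ − b)))
Remove guessing floor: (0.33 − 0.20)/(1 − 0.20) = 0.1625
logit = ln(0.1625/0.8375) = -1.6397
θ = b + logit/(a) = -1.94 + (-1.6397)/1.5000 = -3.0332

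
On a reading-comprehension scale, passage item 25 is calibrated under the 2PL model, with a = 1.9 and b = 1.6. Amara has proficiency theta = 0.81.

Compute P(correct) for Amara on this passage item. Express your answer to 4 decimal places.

0.1823

P(theta) = 1 / (1 + exp(−a(theta − b)))
Exponent: 1.9 × (0.81 − 1.6) = -1.5010
1/(1 + e^{1.5010}) = 0.1823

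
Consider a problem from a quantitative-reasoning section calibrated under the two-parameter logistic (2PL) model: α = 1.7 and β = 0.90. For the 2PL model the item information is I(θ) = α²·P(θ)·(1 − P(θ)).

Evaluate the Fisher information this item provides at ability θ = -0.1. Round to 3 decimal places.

P = 1/(1+e^{1.7000}) = 0.1545
P(1−P) = 0.1545 × 0.8455 = 0.1306
I = α² × P(1−P) = 1.7² × 0.1306 = 0.37745

0.377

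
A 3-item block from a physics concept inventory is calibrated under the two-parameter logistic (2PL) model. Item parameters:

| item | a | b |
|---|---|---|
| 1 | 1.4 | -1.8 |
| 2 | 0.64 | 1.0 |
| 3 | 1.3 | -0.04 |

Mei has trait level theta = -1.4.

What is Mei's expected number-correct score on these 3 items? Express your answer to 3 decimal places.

0.959

P(theta) = 1 / (1 + exp(−a(theta − b)))
P_1 = 1/(1+e^{-0.5600}) = 0.6365
P_2 = 1/(1+e^{1.5360}) = 0.1771
P_3 = 1/(1+e^{1.7680}) = 0.1458
E[score] = 0.6365 + 0.1771 + 0.1458 = 0.9594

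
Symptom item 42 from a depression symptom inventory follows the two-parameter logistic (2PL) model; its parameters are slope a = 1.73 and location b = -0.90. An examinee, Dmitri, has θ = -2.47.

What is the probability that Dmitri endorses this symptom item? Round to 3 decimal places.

0.062

P(θ) = 1 / (1 + exp(−a(θ − b)))
Exponent: 1.73 × (-2.47 − (-0.90)) = -2.7161
1/(1 + e^{2.7161}) = 0.0620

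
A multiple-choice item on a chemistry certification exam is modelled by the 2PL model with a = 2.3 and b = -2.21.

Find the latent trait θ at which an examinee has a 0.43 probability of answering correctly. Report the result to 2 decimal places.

-2.33

P(θ) = 1 / (1 + exp(−a(θ − b)))
logit = ln(0.4300/0.5700) = -0.2819
θ = b + logit/(a) = -2.21 + (-0.2819)/2.3000 = -2.3325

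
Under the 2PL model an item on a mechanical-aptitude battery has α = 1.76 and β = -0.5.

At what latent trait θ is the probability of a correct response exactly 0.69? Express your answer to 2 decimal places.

P(θ) = 1 / (1 + exp(−α(θ − β)))
logit = ln(0.6900/0.3100) = 0.8001
θ = β + logit/(α) = -0.5 + 0.8001/1.7600 = -0.0454

-0.05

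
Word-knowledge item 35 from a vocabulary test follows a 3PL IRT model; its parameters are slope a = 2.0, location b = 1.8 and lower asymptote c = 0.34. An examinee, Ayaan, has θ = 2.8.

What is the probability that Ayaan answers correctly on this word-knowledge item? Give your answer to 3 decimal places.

P(θ) = c + (1 − c) · 1 / (1 + exp(−a(θ − b)))
Exponent: 2.0 × (2.8 − 1.8) = 2.0000
1/(1 + e^{-2.0000}) = 0.8808
P = 0.34 + 0.66 × 0.8808 = 0.9213

0.921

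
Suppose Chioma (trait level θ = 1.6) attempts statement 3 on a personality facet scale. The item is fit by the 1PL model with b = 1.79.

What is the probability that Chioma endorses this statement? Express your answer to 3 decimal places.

0.453

P(θ) = 1 / (1 + exp(−(θ − b)))
Exponent: (1.6 − 1.79) = -0.1900
1/(1 + e^{0.1900}) = 0.4526
P = 0.4526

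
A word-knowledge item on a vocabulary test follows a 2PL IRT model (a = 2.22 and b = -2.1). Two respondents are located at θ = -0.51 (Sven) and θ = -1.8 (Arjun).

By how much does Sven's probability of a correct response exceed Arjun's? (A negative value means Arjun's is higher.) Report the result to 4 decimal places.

0.3109

P(θ) = 1 / (1 + exp(−a(θ − b)))
P(Sven) = 0.9715  [exponent 3.5298]
P(Arjun) = 0.6606  [exponent 0.6660]
Difference = 0.9715 − 0.6606 = 0.3109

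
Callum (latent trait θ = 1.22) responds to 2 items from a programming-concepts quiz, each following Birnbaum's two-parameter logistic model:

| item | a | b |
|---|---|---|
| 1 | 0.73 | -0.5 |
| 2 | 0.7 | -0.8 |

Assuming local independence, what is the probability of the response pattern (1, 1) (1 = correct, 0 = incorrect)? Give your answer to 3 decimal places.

0.626

P(θ) = 1 / (1 + exp(−a(θ − b)))
P_1 = 1/(1+e^{-1.2556}) = 0.7783
P_2 = 1/(1+e^{-1.4140}) = 0.8044
L = P_1 × P_2 = 0.7783 × 0.8044 = 0.62604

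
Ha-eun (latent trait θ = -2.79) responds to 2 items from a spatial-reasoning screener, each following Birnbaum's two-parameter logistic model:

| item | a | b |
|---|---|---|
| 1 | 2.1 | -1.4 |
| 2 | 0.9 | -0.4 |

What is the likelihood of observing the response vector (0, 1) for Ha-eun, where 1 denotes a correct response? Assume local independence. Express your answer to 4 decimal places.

P(θ) = 1 / (1 + exp(−a(θ − b)))
P_1 = 1/(1+e^{2.9190}) = 0.0512
P_2 = 1/(1+e^{2.1510}) = 0.1042
L = (1−P_1) × P_2 = 0.9488 × 0.1042 = 0.09890

0.0989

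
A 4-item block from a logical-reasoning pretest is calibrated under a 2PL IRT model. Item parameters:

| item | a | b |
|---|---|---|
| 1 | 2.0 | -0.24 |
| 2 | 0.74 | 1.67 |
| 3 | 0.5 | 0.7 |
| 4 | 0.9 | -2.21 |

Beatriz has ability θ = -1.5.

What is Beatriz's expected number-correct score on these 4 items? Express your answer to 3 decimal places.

1.066

P(θ) = 1 / (1 + exp(−a(θ − b)))
P_1 = 1/(1+e^{2.5200}) = 0.0745
P_2 = 1/(1+e^{2.3458}) = 0.0874
P_3 = 1/(1+e^{1.1000}) = 0.2497
P_4 = 1/(1+e^{-0.6390}) = 0.6545
E[score] = 0.0745 + 0.0874 + 0.2497 + 0.6545 = 1.0661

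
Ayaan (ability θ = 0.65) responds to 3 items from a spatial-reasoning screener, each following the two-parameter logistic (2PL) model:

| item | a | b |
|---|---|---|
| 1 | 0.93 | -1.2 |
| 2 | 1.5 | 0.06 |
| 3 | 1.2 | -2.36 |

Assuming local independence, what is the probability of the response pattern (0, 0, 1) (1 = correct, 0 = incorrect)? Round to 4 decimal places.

P(θ) = 1 / (1 + exp(−a(θ − b)))
P_1 = 1/(1+e^{-1.7205}) = 0.8482
P_2 = 1/(1+e^{-0.8850}) = 0.7079
P_3 = 1/(1+e^{-3.6120}) = 0.9737
L = (1−P_1) × (1−P_2) × P_3 = 0.1518 × 0.2921 × 0.9737 = 0.04318

0.0432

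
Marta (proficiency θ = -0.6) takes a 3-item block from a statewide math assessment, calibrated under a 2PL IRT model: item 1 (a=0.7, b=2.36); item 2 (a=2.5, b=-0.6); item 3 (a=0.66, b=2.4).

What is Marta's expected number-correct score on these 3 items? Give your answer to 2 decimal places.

0.73

P(θ) = 1 / (1 + exp(−a(θ − b)))
P_1 = 1/(1+e^{2.0720}) = 0.1118
P_2 = 1/(1+e^{0.0000}) = 0.5000
P_3 = 1/(1+e^{1.9800}) = 0.1213
E[score] = 0.1118 + 0.5000 + 0.1213 = 0.7332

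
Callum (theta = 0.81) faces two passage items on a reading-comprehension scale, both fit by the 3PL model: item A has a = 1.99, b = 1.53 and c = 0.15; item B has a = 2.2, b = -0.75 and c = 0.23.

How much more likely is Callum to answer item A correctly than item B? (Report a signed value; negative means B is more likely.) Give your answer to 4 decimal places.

P(theta) = c + (1 − c) · 1 / (1 + exp(−a(theta − b)))
P_A = 0.3138
P_B = 0.9759
P_A − P_B = -0.6621

-0.6621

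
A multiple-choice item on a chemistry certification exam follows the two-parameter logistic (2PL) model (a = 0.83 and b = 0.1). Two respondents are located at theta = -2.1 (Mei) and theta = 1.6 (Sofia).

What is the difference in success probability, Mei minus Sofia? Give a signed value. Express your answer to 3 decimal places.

P(theta) = 1 / (1 + exp(−a(theta − b)))
P(Mei) = 0.1387  [exponent -1.8260]
P(Sofia) = 0.7764  [exponent 1.2450]
Difference = 0.1387 − 0.7764 = -0.6377

-0.638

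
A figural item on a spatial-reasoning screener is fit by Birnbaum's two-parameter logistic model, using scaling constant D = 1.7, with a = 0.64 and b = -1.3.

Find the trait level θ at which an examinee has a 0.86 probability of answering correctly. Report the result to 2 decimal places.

P(θ) = 1 / (1 + exp(−D·a(θ − b)))
logit = ln(0.8600/0.1400) = 1.8153
θ = b + logit/(1.7·a) = -1.3 + 1.8153/1.0880 = 0.3685

0.37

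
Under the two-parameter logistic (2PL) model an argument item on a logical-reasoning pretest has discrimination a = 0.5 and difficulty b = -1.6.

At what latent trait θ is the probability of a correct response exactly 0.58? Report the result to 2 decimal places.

P(θ) = 1 / (1 + exp(−a(θ − b)))
logit = ln(0.5800/0.4200) = 0.3228
θ = b + logit/(a) = -1.6 + 0.3228/0.5000 = -0.9545

-0.95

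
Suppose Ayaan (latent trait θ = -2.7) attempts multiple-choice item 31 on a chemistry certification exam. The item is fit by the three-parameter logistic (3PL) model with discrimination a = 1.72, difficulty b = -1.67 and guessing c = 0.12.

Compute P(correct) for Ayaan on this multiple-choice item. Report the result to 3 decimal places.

P(θ) = c + (1 − c) · 1 / (1 + exp(−a(θ − b)))
Exponent: 1.72 × (-2.7 − (-1.67)) = -1.7716
1/(1 + e^{1.7716}) = 0.1453
P = 0.12 + 0.88 × 0.1453 = 0.2479

0.248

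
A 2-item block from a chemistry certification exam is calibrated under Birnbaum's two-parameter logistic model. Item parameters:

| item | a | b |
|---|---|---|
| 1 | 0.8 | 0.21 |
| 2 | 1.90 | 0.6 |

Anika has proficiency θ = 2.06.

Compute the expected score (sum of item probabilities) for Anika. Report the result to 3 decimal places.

1.756

P(θ) = 1 / (1 + exp(−a(θ − b)))
P_1 = 1/(1+e^{-1.4800}) = 0.8146
P_2 = 1/(1+e^{-2.7740}) = 0.9413
E[score] = 0.8146 + 0.9413 = 1.7558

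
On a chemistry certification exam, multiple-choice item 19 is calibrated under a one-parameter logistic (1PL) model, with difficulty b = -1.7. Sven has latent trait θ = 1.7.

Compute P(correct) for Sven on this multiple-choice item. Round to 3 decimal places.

P(θ) = 1 / (1 + exp(−(θ − b)))
Exponent: (1.7 − (-1.7)) = 3.4000
1/(1 + e^{-3.4000}) = 0.9677
P = 0.9677

0.968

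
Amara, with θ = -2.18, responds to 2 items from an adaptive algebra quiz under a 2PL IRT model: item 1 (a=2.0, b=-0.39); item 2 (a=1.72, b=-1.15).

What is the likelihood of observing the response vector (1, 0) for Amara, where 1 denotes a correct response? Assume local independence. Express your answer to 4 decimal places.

P(θ) = 1 / (1 + exp(−a(θ − b)))
P_1 = 1/(1+e^{3.5800}) = 0.0271
P_2 = 1/(1+e^{1.7716}) = 0.1453
L = P_1 × (1−P_2) = 0.0271 × 0.8547 = 0.02318

0.0232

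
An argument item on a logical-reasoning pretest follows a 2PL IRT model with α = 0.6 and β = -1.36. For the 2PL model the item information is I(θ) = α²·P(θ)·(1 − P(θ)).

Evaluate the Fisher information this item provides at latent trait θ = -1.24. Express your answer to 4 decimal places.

0.0899

P = 1/(1+e^{-0.0720}) = 0.5180
P(1−P) = 0.5180 × 0.4820 = 0.2497
I = α² × P(1−P) = 0.6² × 0.2497 = 0.08988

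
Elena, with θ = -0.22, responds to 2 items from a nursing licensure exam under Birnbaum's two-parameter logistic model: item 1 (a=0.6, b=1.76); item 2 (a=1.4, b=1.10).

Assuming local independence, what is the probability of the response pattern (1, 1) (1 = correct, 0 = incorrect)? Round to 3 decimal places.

0.032

P(θ) = 1 / (1 + exp(−a(θ − b)))
P_1 = 1/(1+e^{1.1880}) = 0.2336
P_2 = 1/(1+e^{1.8480}) = 0.1361
L = P_1 × P_2 = 0.2336 × 0.1361 = 0.03180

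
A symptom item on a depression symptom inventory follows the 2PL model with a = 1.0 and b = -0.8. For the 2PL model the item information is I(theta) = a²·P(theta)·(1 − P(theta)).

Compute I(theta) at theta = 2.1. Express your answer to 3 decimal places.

0.049

P = 1/(1+e^{-2.9000}) = 0.9478
P(1−P) = 0.9478 × 0.0522 = 0.0494
I = a² × P(1−P) = 1.0² × 0.0494 = 0.04943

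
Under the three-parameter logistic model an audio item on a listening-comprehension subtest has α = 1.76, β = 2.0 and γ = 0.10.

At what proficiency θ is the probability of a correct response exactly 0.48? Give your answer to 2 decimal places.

P(θ) = γ + (1 − γ) · 1 / (1 + exp(−α(θ − β)))
Remove guessing floor: (0.48 − 0.10)/(1 − 0.10) = 0.4222
logit = ln(0.4222/0.5778) = -0.3137
θ = β + logit/(α) = 2.0 + (-0.3137)/1.7600 = 1.8218

1.82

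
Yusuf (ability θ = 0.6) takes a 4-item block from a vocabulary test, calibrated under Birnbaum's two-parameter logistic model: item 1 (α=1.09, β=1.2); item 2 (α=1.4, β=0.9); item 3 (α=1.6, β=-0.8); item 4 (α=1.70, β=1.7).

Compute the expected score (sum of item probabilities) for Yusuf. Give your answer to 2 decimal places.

1.78

P(θ) = 1 / (1 + exp(−α(θ − β)))
P_1 = 1/(1+e^{0.6540}) = 0.3421
P_2 = 1/(1+e^{0.4200}) = 0.3965
P_3 = 1/(1+e^{-2.2400}) = 0.9038
P_4 = 1/(1+e^{1.8700}) = 0.1335
E[score] = 0.3421 + 0.3965 + 0.9038 + 0.1335 = 1.7759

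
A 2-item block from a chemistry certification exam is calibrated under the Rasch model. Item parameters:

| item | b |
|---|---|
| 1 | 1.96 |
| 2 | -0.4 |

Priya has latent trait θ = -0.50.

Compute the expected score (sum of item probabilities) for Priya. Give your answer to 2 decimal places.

0.55

P(θ) = 1 / (1 + exp(−(θ − b)))
P_1 = 1/(1+e^{2.4600}) = 0.0787
P_2 = 1/(1+e^{0.1000}) = 0.4750
E[score] = 0.0787 + 0.4750 = 0.5537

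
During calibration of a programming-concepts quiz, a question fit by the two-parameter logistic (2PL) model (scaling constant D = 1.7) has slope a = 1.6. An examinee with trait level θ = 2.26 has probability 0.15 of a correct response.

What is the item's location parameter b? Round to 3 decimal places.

P(θ) = 1 / (1 + exp(−D·a(θ − b)))
logit(0.15) = ln(0.15/0.85) = -1.7346
b = θ − logit/(1.7·a) = 2.26 − (-1.7346)/2.7200 = 2.8977

2.898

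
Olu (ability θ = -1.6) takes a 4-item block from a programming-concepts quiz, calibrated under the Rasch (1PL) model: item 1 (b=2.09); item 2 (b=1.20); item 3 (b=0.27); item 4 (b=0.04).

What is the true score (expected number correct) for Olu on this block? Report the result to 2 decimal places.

0.38

P(θ) = 1 / (1 + exp(−(θ − b)))
P_1 = 1/(1+e^{3.6900}) = 0.0244
P_2 = 1/(1+e^{2.8000}) = 0.0573
P_3 = 1/(1+e^{1.8700}) = 0.1335
P_4 = 1/(1+e^{1.6400}) = 0.1625
E[score] = 0.0244 + 0.0573 + 0.1335 + 0.1625 = 0.3777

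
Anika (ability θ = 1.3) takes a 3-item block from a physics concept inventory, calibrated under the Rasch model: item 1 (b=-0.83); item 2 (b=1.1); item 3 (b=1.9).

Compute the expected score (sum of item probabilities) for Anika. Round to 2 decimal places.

P(θ) = 1 / (1 + exp(−(θ − b)))
P_1 = 1/(1+e^{-2.1300}) = 0.8938
P_2 = 1/(1+e^{-0.2000}) = 0.5498
P_3 = 1/(1+e^{0.6000}) = 0.3543
E[score] = 0.8938 + 0.5498 + 0.3543 = 1.7980

1.80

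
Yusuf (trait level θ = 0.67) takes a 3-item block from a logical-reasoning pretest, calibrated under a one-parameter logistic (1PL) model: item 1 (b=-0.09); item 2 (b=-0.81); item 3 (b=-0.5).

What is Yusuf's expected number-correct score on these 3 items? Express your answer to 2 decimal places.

2.26

P(θ) = 1 / (1 + exp(−(θ − b)))
P_1 = 1/(1+e^{-0.7600}) = 0.6814
P_2 = 1/(1+e^{-1.4800}) = 0.8146
P_3 = 1/(1+e^{-1.1700}) = 0.7631
E[score] = 0.6814 + 0.8146 + 0.7631 = 2.2591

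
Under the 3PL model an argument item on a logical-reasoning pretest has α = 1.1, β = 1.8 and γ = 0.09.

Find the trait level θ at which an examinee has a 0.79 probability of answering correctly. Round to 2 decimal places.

2.89

P(θ) = γ + (1 − γ) · 1 / (1 + exp(−α(θ − β)))
Remove guessing floor: (0.79 − 0.09)/(1 − 0.09) = 0.7692
logit = ln(0.7692/0.2308) = 1.2040
θ = β + logit/(α) = 1.8 + 1.2040/1.1000 = 2.8945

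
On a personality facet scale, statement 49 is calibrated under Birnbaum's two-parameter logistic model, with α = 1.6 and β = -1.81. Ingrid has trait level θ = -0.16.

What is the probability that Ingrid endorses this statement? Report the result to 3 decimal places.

0.933

P(θ) = 1 / (1 + exp(−α(θ − β)))
Exponent: 1.6 × (-0.16 − (-1.81)) = 2.6400
1/(1 + e^{-2.6400}) = 0.9334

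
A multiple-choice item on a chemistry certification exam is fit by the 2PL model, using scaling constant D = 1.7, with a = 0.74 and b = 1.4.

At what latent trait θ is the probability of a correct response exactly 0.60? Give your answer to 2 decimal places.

P(θ) = 1 / (1 + exp(−D·a(θ − b)))
logit = ln(0.6000/0.4000) = 0.4055
θ = b + logit/(1.7·a) = 1.4 + 0.4055/1.2580 = 1.7223

1.72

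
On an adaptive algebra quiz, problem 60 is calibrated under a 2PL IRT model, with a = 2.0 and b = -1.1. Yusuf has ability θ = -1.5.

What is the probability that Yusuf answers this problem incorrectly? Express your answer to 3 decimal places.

P(θ) = 1 / (1 + exp(−a(θ − b)))
Exponent: 2.0 × (-1.5 − (-1.1)) = -0.8000
1/(1 + e^{0.8000}) = 0.3100
P(incorrect) = 1 − 0.3100 = 0.6900

0.690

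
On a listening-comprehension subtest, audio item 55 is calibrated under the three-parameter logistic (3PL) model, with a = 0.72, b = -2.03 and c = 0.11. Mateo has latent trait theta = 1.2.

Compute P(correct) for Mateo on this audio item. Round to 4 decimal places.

P(theta) = c + (1 − c) · 1 / (1 + exp(−a(theta − b)))
Exponent: 0.72 × (1.2 − (-2.03)) = 2.3256
1/(1 + e^{-2.3256}) = 0.9110
P = 0.11 + 0.89 × 0.9110 = 0.9208

0.9208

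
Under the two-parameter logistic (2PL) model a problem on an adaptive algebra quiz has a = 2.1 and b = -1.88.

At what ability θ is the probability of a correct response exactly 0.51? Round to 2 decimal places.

-1.86

P(θ) = 1 / (1 + exp(−a(θ − b)))
logit = ln(0.5100/0.4900) = 0.0400
θ = b + logit/(a) = -1.88 + 0.0400/2.1000 = -1.8609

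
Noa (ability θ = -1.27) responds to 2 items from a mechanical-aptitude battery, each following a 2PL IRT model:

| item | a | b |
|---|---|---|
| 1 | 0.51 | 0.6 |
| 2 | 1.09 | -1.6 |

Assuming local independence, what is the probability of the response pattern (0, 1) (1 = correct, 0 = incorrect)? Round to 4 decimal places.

0.4252

P(θ) = 1 / (1 + exp(−a(θ − b)))
P_1 = 1/(1+e^{0.9537}) = 0.2781
P_2 = 1/(1+e^{-0.3597}) = 0.5890
L = (1−P_1) × P_2 = 0.7219 × 0.5890 = 0.42515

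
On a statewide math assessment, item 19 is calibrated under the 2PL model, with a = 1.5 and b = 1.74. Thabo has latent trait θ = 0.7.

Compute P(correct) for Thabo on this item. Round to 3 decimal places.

0.174

P(θ) = 1 / (1 + exp(−a(θ − b)))
Exponent: 1.5 × (0.7 − 1.74) = -1.5600
1/(1 + e^{1.5600}) = 0.1736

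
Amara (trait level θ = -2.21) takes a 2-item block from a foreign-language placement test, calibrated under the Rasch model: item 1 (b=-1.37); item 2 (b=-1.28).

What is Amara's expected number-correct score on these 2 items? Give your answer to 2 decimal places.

0.58

P(θ) = 1 / (1 + exp(−(θ − b)))
P_1 = 1/(1+e^{0.8400}) = 0.3015
P_2 = 1/(1+e^{0.9300}) = 0.2829
E[score] = 0.3015 + 0.2829 = 0.5845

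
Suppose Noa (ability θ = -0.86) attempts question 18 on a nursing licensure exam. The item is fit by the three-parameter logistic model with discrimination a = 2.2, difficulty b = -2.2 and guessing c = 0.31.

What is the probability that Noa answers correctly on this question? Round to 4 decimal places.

P(θ) = c + (1 − c) · 1 / (1 + exp(−a(θ − b)))
Exponent: 2.2 × (-0.86 − (-2.2)) = 2.9480
1/(1 + e^{-2.9480}) = 0.9502
P = 0.31 + 0.69 × 0.9502 = 0.9656

0.9656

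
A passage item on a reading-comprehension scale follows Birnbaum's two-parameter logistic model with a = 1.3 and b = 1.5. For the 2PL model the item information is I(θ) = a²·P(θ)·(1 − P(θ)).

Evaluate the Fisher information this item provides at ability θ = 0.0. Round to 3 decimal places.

0.184

P = 1/(1+e^{1.9500}) = 0.1246
P(1−P) = 0.1246 × 0.8754 = 0.1090
I = a² × P(1−P) = 1.3² × 0.1090 = 0.18428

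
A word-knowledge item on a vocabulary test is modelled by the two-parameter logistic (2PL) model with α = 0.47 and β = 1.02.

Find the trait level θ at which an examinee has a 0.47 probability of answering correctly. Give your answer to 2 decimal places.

P(θ) = 1 / (1 + exp(−α(θ − β)))
logit = ln(0.4700/0.5300) = -0.1201
θ = β + logit/(α) = 1.02 + (-0.1201)/0.4700 = 0.7644

0.76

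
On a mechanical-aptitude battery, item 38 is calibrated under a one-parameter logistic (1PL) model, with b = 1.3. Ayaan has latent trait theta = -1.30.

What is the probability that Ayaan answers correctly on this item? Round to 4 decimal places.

0.0691

P(theta) = 1 / (1 + exp(−(theta − b)))
Exponent: (-1.30 − 1.3) = -2.6000
1/(1 + e^{2.6000}) = 0.0691
P = 0.0691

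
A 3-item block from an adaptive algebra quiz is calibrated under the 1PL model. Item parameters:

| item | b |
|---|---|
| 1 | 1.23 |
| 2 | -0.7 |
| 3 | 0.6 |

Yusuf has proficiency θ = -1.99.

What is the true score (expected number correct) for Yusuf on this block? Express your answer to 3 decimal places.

0.324

P(θ) = 1 / (1 + exp(−(θ − b)))
P_1 = 1/(1+e^{3.2200}) = 0.0384
P_2 = 1/(1+e^{1.2900}) = 0.2159
P_3 = 1/(1+e^{2.5900}) = 0.0698
E[score] = 0.0384 + 0.2159 + 0.0698 = 0.3241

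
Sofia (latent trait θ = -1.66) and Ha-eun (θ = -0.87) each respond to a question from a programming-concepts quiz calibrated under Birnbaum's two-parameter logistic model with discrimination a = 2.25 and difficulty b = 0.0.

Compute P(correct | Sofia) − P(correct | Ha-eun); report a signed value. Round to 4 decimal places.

P(θ) = 1 / (1 + exp(−a(θ − b)))
P(Sofia) = 0.0233  [exponent -3.7350]
P(Ha-eun) = 0.1237  [exponent -1.9575]
Difference = 0.0233 − 0.1237 = -0.1004

-0.1004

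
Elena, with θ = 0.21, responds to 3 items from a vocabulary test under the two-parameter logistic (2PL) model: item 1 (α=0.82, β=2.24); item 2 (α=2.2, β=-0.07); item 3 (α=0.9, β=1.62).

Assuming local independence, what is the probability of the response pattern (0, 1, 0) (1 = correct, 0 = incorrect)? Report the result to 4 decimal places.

0.4262

P(θ) = 1 / (1 + exp(−α(θ − β)))
P_1 = 1/(1+e^{1.6646}) = 0.1591
P_2 = 1/(1+e^{-0.6160}) = 0.6493
P_3 = 1/(1+e^{1.2690}) = 0.2194
L = (1−P_1) × P_2 × (1−P_3) = 0.8409 × 0.6493 × 0.7806 = 0.42617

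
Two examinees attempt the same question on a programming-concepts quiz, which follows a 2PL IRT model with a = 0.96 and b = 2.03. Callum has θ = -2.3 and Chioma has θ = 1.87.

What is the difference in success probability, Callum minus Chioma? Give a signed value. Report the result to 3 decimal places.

-0.446

P(θ) = 1 / (1 + exp(−a(θ − b)))
P(Callum) = 0.0154  [exponent -4.1568]
P(Chioma) = 0.4617  [exponent -0.1536]
Difference = 0.0154 − 0.4617 = -0.4463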